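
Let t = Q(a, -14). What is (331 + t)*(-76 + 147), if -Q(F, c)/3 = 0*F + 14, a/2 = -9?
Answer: 20519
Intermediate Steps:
a = -18 (a = 2*(-9) = -18)
Q(F, c) = -42 (Q(F, c) = -3*(0*F + 14) = -3*(0 + 14) = -3*14 = -42)
t = -42
(331 + t)*(-76 + 147) = (331 - 42)*(-76 + 147) = 289*71 = 20519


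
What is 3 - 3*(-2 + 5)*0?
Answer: 3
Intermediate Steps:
3 - 3*(-2 + 5)*0 = 3 - 3*3*0 = 3 - 9*0 = 3 + 0 = 3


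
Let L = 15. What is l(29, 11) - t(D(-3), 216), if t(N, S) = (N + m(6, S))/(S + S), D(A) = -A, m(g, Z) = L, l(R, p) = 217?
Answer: 5207/24 ≈ 216.96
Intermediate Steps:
m(g, Z) = 15
t(N, S) = (15 + N)/(2*S) (t(N, S) = (N + 15)/(S + S) = (15 + N)/((2*S)) = (15 + N)*(1/(2*S)) = (15 + N)/(2*S))
l(29, 11) - t(D(-3), 216) = 217 - (15 - 1*(-3))/(2*216) = 217 - (15 + 3)/(2*216) = 217 - 18/(2*216) = 217 - 1*1/24 = 217 - 1/24 = 5207/24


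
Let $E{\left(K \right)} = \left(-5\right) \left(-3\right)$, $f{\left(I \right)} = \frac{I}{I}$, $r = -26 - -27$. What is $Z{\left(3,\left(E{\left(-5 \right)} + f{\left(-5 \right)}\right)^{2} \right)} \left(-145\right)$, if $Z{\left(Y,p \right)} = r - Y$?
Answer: $290$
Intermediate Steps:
$r = 1$ ($r = -26 + 27 = 1$)
$f{\left(I \right)} = 1$
$E{\left(K \right)} = 15$
$Z{\left(Y,p \right)} = 1 - Y$
$Z{\left(3,\left(E{\left(-5 \right)} + f{\left(-5 \right)}\right)^{2} \right)} \left(-145\right) = \left(1 - 3\right) \left(-145\right) = \left(-2\right) \left(-145\right) = 290$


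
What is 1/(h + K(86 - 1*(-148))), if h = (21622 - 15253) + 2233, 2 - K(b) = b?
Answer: 1/8370 ≈ 0.00011947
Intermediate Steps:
K(b) = 2 - b
h = 8602 (h = 6369 + 2233 = 8602)
1/(h + K(86 - 1*(-148))) = 1/(8602 + (2 - (86 - 1*(-148)))) = 1/(8602 + (2 - (86 + 148))) = 1/(8602 + (2 - 1*234)) = 1/(8602 + (2 - 234)) = 1/(8602 - 232) = 1/8370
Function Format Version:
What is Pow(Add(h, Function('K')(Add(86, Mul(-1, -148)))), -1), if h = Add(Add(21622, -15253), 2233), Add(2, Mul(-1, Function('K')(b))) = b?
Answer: Rational(1, 8370) ≈ 0.00011947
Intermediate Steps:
Function('K')(b) = Add(2, Mul(-1, b))
h = 8602 (h = Add(6369, 2233) = 8602)
Pow(Add(h, Function('K')(Add(86, Mul(-1, -148)))), -1) = Pow(Add(8602, Add(2, Mul(-1, Add(86, Mul(-1, -148))))), -1) = Pow(Add(8602, Add(2, Mul(-1, Add(86, 148)))), -1) = Pow(Add(8602, Add(2, Mul(-1, 234))), -1) = Pow(Add(8602, Add(2, -234)), -1) = Pow(Add(8602, -232), -1) = Pow(8370, -1) = Rational(1, 8370)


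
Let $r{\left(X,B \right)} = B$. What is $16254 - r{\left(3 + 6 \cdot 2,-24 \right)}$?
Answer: $16278$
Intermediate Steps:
$16254 - r{\left(3 + 6 \cdot 2,-24 \right)} = 16254 - -24 = 16254 + 24 = 16278$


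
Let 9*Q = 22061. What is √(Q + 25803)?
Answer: 4*√15893/3 ≈ 168.09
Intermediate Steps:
Q = 22061/9 (Q = (⅑)*22061 = 22061/9 ≈ 2451.2)
√(Q + 25803) = √(22061/9 + 25803) = √(254288/9) = 4*√15893/3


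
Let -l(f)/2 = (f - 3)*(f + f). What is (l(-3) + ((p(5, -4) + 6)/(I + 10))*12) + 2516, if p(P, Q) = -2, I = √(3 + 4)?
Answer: 75924/31 - 16*√7/31 ≈ 2447.8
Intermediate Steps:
I = √7 ≈ 2.6458
l(f) = -4*f*(-3 + f) (l(f) = -2*(f - 3)*(f + f) = -2*(-3 + f)*2*f = -4*f*(-3 + f))
(l(-3) + ((p(5, -4) + 6)/(I + 10))*12) + 2516 = (4*(-3)*(3 - 1*(-3)) + ((-2 + 6)/(√7 + 10))*12) + 2516 = (4*(-3)*(3 + 3) + (4/(10 + √7))*12) + 2516 = (4*(-3)*6 + 48/(10 + √7)) + 2516 = (-72 + 48/(10 + √7)) + 2516 = 2444 + 48/(10 + √7)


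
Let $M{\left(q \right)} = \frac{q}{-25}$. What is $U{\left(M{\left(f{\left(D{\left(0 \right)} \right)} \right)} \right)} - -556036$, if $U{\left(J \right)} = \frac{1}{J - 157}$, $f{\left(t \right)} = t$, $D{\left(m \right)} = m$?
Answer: $\frac{87297651}{157} \approx 5.5604 \cdot 10^{5}$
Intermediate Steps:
$M{\left(q \right)} = - \frac{q}{25}$ ($M{\left(q \right)} = q \left(- \frac{1}{25}\right) = - \frac{q}{25}$)
$U{\left(J \right)} = \frac{1}{-157 + J}$
$U{\left(M{\left(f{\left(D{\left(0 \right)} \right)} \right)} \right)} - -556036 = \frac{1}{-157 - 0} - -556036 = \frac{1}{-157 + 0} + 556036 = \frac{1}{-157} + 556036 = - \frac{1}{157} + 556036 = \frac{87297651}{157}$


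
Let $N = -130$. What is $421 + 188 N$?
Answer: $-24019$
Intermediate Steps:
$421 + 188 N = 421 + 188 \left(-130\right) = 421 - 24440 = -24019$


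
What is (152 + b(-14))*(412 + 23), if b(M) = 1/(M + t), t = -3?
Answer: 1123605/17 ≈ 66094.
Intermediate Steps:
b(M) = 1/(-3 + M) (b(M) = 1/(M - 3) = 1/(-3 + M))
(152 + b(-14))*(412 + 23) = (152 + 1/(-3 - 14))*(412 + 23) = (152 + 1/(-17))*435 = (152 - 1/17)*435 = (2583/17)*435 = 1123605/17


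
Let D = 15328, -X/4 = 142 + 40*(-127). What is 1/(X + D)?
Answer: 1/35080 ≈ 2.8506e-5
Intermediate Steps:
X = 19752 (X = -4*(142 + 40*(-127)) = -4*(142 - 5080) = -4*(-4938) = 19752)
1/(X + D) = 1/(19752 + 15328) = 1/35080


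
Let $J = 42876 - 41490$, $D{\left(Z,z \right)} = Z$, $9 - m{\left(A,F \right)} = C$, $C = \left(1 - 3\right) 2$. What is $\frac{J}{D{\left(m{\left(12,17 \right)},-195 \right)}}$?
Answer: $\frac{1386}{13} \approx 106.62$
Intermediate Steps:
$C = -4$ ($C = \left(-2\right) 2 = -4$)
$m{\left(A,F \right)} = 13$ ($m{\left(A,F \right)} = 9 - -4 = 9 + 4 = 13$)
$J = 1386$ ($J = 42876 - 41490 = 1386$)
$\frac{J}{D{\left(m{\left(12,17 \right)},-195 \right)}} = \frac{1386}{13}$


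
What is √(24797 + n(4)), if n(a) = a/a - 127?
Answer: √24671 ≈ 157.07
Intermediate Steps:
n(a) = -126 (n(a) = 1 - 127 = -126)
√(24797 + n(4)) = √(24797 - 126) = √24671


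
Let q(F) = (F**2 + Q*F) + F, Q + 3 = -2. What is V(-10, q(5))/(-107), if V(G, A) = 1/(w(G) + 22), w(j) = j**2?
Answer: -1/13054 ≈ -7.6605e-5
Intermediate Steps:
Q = -5 (Q = -3 - 2 = -5)
q(F) = F**2 - 4*F (q(F) = (F**2 - 5*F) + F = F**2 - 4*F)
V(G, A) = 1/(22 + G**2) (V(G, A) = 1/(G**2 + 22) = 1/(22 + G**2))
V(-10, q(5))/(-107) = 1/((22 + (-10)**2)*(-107)) = -1/107/(22 + 100) = -1/107/122 = (1/122)*(-1/107) = -1/13054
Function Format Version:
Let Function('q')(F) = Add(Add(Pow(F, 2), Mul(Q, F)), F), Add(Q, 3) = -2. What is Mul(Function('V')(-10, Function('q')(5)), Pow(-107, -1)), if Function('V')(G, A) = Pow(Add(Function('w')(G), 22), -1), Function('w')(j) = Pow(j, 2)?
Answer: Rational(-1, 13054) ≈ -7.6605e-5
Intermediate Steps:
Q = -5 (Q = Add(-3, -2) = -5)
Function('q')(F) = Add(Pow(F, 2), Mul(-4, F)) (Function('q')(F) = Add(Add(Pow(F, 2), Mul(-5, F)), F) = Add(Pow(F, 2), Mul(-4, F)))
Function('V')(G, A) = Pow(Add(22, Pow(G, 2)), -1) (Function('V')(G, A) = Pow(Add(Pow(G, 2), 22), -1) = Pow(Add(22, Pow(G, 2)), -1))
Mul(Function('V')(-10, Function('q')(5)), Pow(-107, -1)) = Mul(Pow(Add(22, Pow(-10, 2)), -1), Pow(-107, -1)) = Mul(Pow(Add(22, 100), -1), Rational(-1, 107)) = Mul(Pow(122, -1), Rational(-1, 107)) = Mul(Rational(1, 122), Rational(-1, 107)) = Rational(-1, 13054)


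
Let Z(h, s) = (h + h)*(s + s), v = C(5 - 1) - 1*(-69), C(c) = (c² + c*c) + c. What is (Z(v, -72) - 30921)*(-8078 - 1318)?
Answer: 574668756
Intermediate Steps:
C(c) = c + 2*c² (C(c) = (c² + c²) + c = 2*c² + c = c + 2*c²)
v = 105 (v = (5 - 1)*(1 + 2*(5 - 1)) - 1*(-69) = 4*(1 + 2*4) + 69 = 4*(1 + 8) + 69 = 4*9 + 69 = 36 + 69 = 105)
Z(h, s) = 4*h*s (Z(h, s) = (2*h)*(2*s) = 4*h*s)
(Z(v, -72) - 30921)*(-8078 - 1318) = (4*105*(-72) - 30921)*(-8078 - 1318) = (-30240 - 30921)*(-9396) = -61161*(-9396) = 574668756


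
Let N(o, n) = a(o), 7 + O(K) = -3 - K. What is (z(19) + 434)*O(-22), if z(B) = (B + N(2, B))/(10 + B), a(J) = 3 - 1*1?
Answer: 151284/29 ≈ 5216.7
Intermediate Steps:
O(K) = -10 - K (O(K) = -7 + (-3 - K) = -10 - K)
a(J) = 2 (a(J) = 3 - 1 = 2)
N(o, n) = 2
z(B) = (2 + B)/(10 + B) (z(B) = (B + 2)/(10 + B) = (2 + B)/(10 + B))
(z(19) + 434)*O(-22) = ((2 + 19)/(10 + 19) + 434)*(-10 - 1*(-22)) = (21/29 + 434)*(-10 + 22) = ((1/29)*21 + 434)*12 = (21/29 + 434)*12 = (12607/29)*12 = 151284/29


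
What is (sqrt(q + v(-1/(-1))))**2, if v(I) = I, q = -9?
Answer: -8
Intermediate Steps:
(sqrt(q + v(-1/(-1))))**2 = (sqrt(-9 - 1/(-1)))**2 = (sqrt(-9 - 1*(-1)))**2 = (sqrt(-9 + 1))**2 = (sqrt(-8))**2 = (2*I*sqrt(2))**2 = -8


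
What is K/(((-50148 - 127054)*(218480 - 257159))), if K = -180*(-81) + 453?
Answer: 5011/2284665386 ≈ 2.1933e-6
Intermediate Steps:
K = 15033 (K = 14580 + 453 = 15033)
K/(((-50148 - 127054)*(218480 - 257159))) = 15033/(((-50148 - 127054)*(218480 - 257159))) = 15033/((-177202*(-38679))) = 15033/6853996158 = 15033*(1/6853996158) = 5011/2284665386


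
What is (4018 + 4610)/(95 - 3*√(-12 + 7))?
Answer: 81966/907 + 12942*I*√5/4535 ≈ 90.37 + 6.3813*I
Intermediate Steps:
(4018 + 4610)/(95 - 3*√(-12 + 7)) = 8628/(95 - 3*I*√5)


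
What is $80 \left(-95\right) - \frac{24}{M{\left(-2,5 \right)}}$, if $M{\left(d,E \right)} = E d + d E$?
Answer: $- \frac{37994}{5} \approx -7598.8$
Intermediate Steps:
$M{\left(d,E \right)} = 2 E d$ ($M{\left(d,E \right)} = E d + E d = 2 E d$)
$80 \left(-95\right) - \frac{24}{M{\left(-2,5 \right)}} = 80 \left(-95\right) - \frac{24}{2 \cdot 5 \left(-2\right)} = -7600 - \frac{24}{-20} = -7600 - - \frac{6}{5} = -7600 + \frac{6}{5} = - \frac{37994}{5}$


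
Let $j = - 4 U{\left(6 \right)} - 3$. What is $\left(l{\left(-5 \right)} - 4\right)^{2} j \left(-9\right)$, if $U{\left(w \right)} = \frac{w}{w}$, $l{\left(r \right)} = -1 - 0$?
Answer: $1575$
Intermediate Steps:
$l{\left(r \right)} = -1$ ($l{\left(r \right)} = -1 + 0 = -1$)
$U{\left(w \right)} = 1$
$j = -7$ ($j = \left(-4\right) 1 - 3 = -4 - 3 = -7$)
$\left(l{\left(-5 \right)} - 4\right)^{2} j \left(-9\right) = \left(-1 - 4\right)^{2} \left(-7\right) \left(-9\right) = \left(-5\right)^{2} \left(-7\right) \left(-9\right) = 25 \left(-7\right) \left(-9\right) = \left(-175\right) \left(-9\right) = 1575$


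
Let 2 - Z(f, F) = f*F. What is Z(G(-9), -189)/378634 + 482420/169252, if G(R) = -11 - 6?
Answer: 45529286527/16021140442 ≈ 2.8418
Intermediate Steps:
G(R) = -17
Z(f, F) = 2 - F*f (Z(f, F) = 2 - f*F = 2 - F*f)
Z(G(-9), -189)/378634 + 482420/169252 = (2 - 1*(-189)*(-17))/378634 + 482420/169252 = (2 - 3213)*(1/378634) + 482420*(1/169252) = -3211*1/378634 + 120605/42313 = -3211/378634 + 120605/42313 = 45529286527/16021140442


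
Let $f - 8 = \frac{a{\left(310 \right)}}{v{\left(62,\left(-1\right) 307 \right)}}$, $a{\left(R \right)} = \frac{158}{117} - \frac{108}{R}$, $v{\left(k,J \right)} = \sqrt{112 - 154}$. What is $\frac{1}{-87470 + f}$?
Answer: $- \frac{43146520972425}{3773681017302028978} + \frac{11769615 i \sqrt{42}}{3773681017302028978} \approx -1.1434 \cdot 10^{-5} + 2.0213 \cdot 10^{-11} i$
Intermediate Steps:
$v{\left(k,J \right)} = i \sqrt{42}$ ($v{\left(k,J \right)} = \sqrt{-42} = i \sqrt{42}$)
$a{\left(R \right)} = \frac{158}{117} - \frac{108}{R}$ ($a{\left(R \right)} = 158 \cdot \frac{1}{117} - \frac{108}{R} = \frac{158}{117} - \frac{108}{R}$)
$f = 8 - \frac{1298 i \sqrt{42}}{54405}$ ($f = 8 + \frac{\frac{158}{117} - \frac{108}{310}}{i \sqrt{42}} = 8 + \left(\frac{158}{117} - \frac{54}{155}\right) \left(- \frac{i \sqrt{42}}{42}\right) = 8 + \frac{18172 \left(- \frac{i \sqrt{42}}{42}\right)}{18135} = 8 - \frac{1298 i \sqrt{42}}{54405} \approx 8.0 - 0.15462 i$)
$\frac{1}{-87470 + f} = \frac{1}{-87470 + \left(8 - \frac{1298 i \sqrt{42}}{54405}\right)} = \frac{1}{-87462 - \frac{1298 i \sqrt{42}}{54405}}$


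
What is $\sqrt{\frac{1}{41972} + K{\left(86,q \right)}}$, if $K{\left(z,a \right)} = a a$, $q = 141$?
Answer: $\frac{\sqrt{8755834879169}}{20986} \approx 141.0$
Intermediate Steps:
$K{\left(z,a \right)} = a^{2}$
$\sqrt{\frac{1}{41972} + K{\left(86,q \right)}} = \sqrt{\frac{1}{41972} + 141^{2}} = \sqrt{\frac{1}{41972} + 19881} = \sqrt{\frac{834445333}{41972}} = \frac{\sqrt{8755834879169}}{20986}$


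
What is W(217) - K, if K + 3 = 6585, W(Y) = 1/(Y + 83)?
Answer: -1974599/300 ≈ -6582.0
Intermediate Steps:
W(Y) = 1/(83 + Y)
K = 6582 (K = -3 + 6585 = 6582)
W(217) - K = 1/(83 + 217) - 1*6582 = 1/300 - 6582 = -1974599/300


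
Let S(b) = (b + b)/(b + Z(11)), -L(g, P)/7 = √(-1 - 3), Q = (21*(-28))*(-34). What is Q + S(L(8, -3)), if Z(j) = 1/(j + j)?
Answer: 1896730808/94865 - 616*I/94865 ≈ 19994.0 - 0.0064934*I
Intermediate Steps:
Q = 19992 (Q = -588*(-34) = 19992)
Z(j) = 1/(2*j)
L(g, P) = -14*I (L(g, P) = -7*√(-1 - 3) = -14*I)
S(b) = 2*b/(1/22 + b) (S(b) = (b + b)/(b + (½)/11) = (2*b)/(b + (½)*(1/11)) = (2*b)/(b + 1/22) = (2*b)/(1/22 + b) = 2*b/(1/22 + b))
Q + S(L(8, -3)) = 19992 + 44*(-14*I)/(1 + 22*(-14*I)) = 19992 + 44*(-14*I)/(1 - 308*I) = 19992 + 44*(-14*I)*((1 + 308*I)/94865) = 19992 - 616*I*(1 + 308*I)/94865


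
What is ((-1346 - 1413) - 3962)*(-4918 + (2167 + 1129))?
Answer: 10901462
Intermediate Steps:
((-1346 - 1413) - 3962)*(-4918 + (2167 + 1129)) = (-2759 - 3962)*(-4918 + 3296) = -6721*(-1622) = 10901462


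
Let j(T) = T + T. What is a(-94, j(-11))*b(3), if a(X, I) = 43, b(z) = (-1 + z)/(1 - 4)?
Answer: -86/3 ≈ -28.667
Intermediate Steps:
j(T) = 2*T
b(z) = ⅓ - z/3 (b(z) = (-1 + z)/(-3) = (-1 + z)*(-⅓) = ⅓ - z/3)
a(-94, j(-11))*b(3) = 43*(⅓ - ⅓*3) = 43*(⅓ - 1) = 43*(-⅔) = -86/3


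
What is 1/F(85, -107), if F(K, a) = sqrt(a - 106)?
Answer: -I*sqrt(213)/213 ≈ -0.068519*I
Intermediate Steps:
F(K, a) = sqrt(-106 + a)
1/F(85, -107) = 1/(sqrt(-106 - 107)) = 1/(sqrt(-213)) = 1/(I*sqrt(213)) = -I*sqrt(213)/213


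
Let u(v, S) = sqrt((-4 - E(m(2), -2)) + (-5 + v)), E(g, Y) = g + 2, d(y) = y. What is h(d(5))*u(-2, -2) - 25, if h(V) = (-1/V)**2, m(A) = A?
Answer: -25 + I*sqrt(15)/25 ≈ -25.0 + 0.15492*I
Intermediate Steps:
E(g, Y) = 2 + g
u(v, S) = sqrt(-13 + v) (u(v, S) = sqrt((-4 - (2 + 2)) + (-5 + v)) = sqrt((-4 - 1*4) + (-5 + v)) = sqrt((-4 - 4) + (-5 + v)) = sqrt(-8 + (-5 + v)) = sqrt(-13 + v))
h(V) = V**(-2)
h(d(5))*u(-2, -2) - 25 = sqrt(-13 - 2)/5**2 - 25 = sqrt(-15)/25 - 25 = (I*sqrt(15))/25 - 25 = I*sqrt(15)/25 - 25 = -25 + I*sqrt(15)/25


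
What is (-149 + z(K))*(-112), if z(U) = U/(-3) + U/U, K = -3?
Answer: 16464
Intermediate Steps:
z(U) = 1 - U/3 (z(U) = U*(-⅓) + 1 = -U/3 + 1 = 1 - U/3)
(-149 + z(K))*(-112) = (-149 + (1 - ⅓*(-3)))*(-112) = (-149 + (1 + 1))*(-112) = (-149 + 2)*(-112) = -147*(-112) = 16464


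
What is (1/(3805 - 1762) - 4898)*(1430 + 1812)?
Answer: -32441439346/2043 ≈ -1.5879e+7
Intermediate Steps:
(1/(3805 - 1762) - 4898)*(1430 + 1812) = (1/2043 - 4898)*3242 = -10006613/2043*3242 = -32441439346/2043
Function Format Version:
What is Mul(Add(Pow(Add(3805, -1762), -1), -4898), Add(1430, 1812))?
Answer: Rational(-32441439346, 2043) ≈ -1.5879e+7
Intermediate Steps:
Mul(Add(Pow(Add(3805, -1762), -1), -4898), Add(1430, 1812)) = Mul(Add(Pow(2043, -1), -4898), 3242) = Mul(Add(Rational(1, 2043), -4898), 3242) = Mul(Rational(-10006613, 2043), 3242) = Rational(-32441439346, 2043)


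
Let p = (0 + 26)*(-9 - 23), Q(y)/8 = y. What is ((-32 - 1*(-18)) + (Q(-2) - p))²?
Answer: 643204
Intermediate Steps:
Q(y) = 8*y
p = -832 (p = 26*(-32) = -832)
((-32 - 1*(-18)) + (Q(-2) - p))² = ((-32 - 1*(-18)) + (8*(-2) - 1*(-832)))² = ((-32 + 18) + (-16 + 832))² = (-14 + 816)² = 802² = 643204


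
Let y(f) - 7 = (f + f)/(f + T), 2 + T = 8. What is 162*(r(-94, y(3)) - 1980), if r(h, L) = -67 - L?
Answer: -332856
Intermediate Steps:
T = 6 (T = -2 + 8 = 6)
y(f) = 7 + 2*f/(6 + f) (y(f) = 7 + (f + f)/(f + 6) = 7 + (2*f)/(6 + f) = 7 + 2*f/(6 + f))
162*(r(-94, y(3)) - 1980) = 162*((-67 - 3*(14 + 3*3)/(6 + 3)) - 1980) = 162*((-67 - 3*(14 + 9)/9) - 1980) = 162*((-67 - 3*23/9) - 1980) = 162*((-67 - 1*23/3) - 1980) = 162*((-67 - 23/3) - 1980) = 162*(-224/3 - 1980) = 162*(-6164/3) = -332856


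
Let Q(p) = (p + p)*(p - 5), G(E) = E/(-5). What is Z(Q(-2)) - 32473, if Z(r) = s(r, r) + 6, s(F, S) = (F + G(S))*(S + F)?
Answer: -156063/5 ≈ -31213.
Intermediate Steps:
G(E) = -E/5 (G(E) = E*(-⅕) = -E/5)
Q(p) = 2*p*(-5 + p) (Q(p) = (2*p)*(-5 + p) = 2*p*(-5 + p))
s(F, S) = (F + S)*(F - S/5) (s(F, S) = (F - S/5)*(S + F) = (F - S/5)*(F + S) = (F + S)*(F - S/5))
Z(r) = 6 + 8*r²/5 (Z(r) = (r² - r²/5 + 4*r*r/5) + 6 = (r² - r²/5 + 4*r²/5) + 6 = 8*r²/5 + 6 = 6 + 8*r²/5)
Z(Q(-2)) - 32473 = (6 + 8*(2*(-2)*(-5 - 2))²/5) - 32473 = (6 + 8*(2*(-2)*(-7))²/5) - 32473 = (6 + (8/5)*28²) - 32473 = (6 + (8/5)*784) - 32473 = (6 + 6272/5) - 32473 = 6302/5 - 32473 = -156063/5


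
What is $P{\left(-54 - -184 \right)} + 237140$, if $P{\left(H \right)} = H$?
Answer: $237270$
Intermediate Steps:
$P{\left(-54 - -184 \right)} + 237140 = \left(-54 - -184\right) + 237140 = \left(-54 + 184\right) + 237140 = 130 + 237140 = 237270$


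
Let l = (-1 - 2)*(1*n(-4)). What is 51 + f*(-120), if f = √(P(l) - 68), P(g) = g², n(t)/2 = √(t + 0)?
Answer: 51 - 240*I*√53 ≈ 51.0 - 1747.2*I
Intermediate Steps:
n(t) = 2*√t (n(t) = 2*√(t + 0) = 2*√t)
l = -12*I (l = (-1 - 2)*(1*(2*√(-4))) = -3*2*(2*I) = -3*4*I = -12*I ≈ -12.0*I)
f = 2*I*√53 (f = √((-12*I)² - 68) = √(-144 - 68) = √(-212) = 2*I*√53 ≈ 14.56*I)
51 + f*(-120) = 51 + (2*I*√53)*(-120) = 51 - 240*I*√53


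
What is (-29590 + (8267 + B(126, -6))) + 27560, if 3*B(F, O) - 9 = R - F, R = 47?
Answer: 18641/3 ≈ 6213.7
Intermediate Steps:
B(F, O) = 56/3 - F/3 (B(F, O) = 3 + (47 - F)/3 = 3 + (47/3 - F/3) = 56/3 - F/3)
(-29590 + (8267 + B(126, -6))) + 27560 = (-29590 + (8267 + (56/3 - 1/3*126))) + 27560 = (-29590 + (8267 + (56/3 - 42))) + 27560 = (-29590 + (8267 - 70/3)) + 27560 = (-29590 + 24731/3) + 27560 = -64039/3 + 27560 = 18641/3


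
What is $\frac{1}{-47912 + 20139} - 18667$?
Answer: $- \frac{518438592}{27773} \approx -18667.0$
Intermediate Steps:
$\frac{1}{-47912 + 20139} - 18667 = \frac{1}{-27773} - 18667 = - \frac{1}{27773} - 18667 = - \frac{518438592}{27773}$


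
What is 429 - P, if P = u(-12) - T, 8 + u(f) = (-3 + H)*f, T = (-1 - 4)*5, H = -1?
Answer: 364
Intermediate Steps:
T = -25 (T = -5*5 = -25)
u(f) = -8 - 4*f (u(f) = -8 + (-3 - 1)*f = -8 - 4*f)
P = 65 (P = (-8 - 4*(-12)) - 1*(-25) = (-8 + 48) + 25 = 40 + 25 = 65)
429 - P = 429 - 1*65 = 429 - 65 = 364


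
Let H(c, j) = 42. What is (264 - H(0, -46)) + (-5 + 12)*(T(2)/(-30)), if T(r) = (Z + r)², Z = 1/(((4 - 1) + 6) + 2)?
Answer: 802157/3630 ≈ 220.98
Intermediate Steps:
Z = 1/11 (Z = 1/((3 + 6) + 2) = 1/(9 + 2) = 1/11 ≈ 0.090909)
T(r) = (1/11 + r)²
(264 - H(0, -46)) + (-5 + 12)*(T(2)/(-30)) = (264 - 1*42) + (-5 + 12)*(((1 + 11*2)²/121)/(-30)) = (264 - 42) + 7*(((1 + 22)²/121)*(-1/30)) = 222 + 7*(((1/121)*23²)*(-1/30)) = 222 + 7*(((1/121)*529)*(-1/30)) = 222 + 7*((529/121)*(-1/30)) = 222 + 7*(-529/3630) = 222 - 3703/3630 = 802157/3630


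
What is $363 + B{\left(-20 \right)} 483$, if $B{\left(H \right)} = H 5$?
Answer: $-47937$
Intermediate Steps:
$B{\left(H \right)} = 5 H$
$363 + B{\left(-20 \right)} 483 = 363 + 5 \left(-20\right) 483 = 363 - 48300 = -47937$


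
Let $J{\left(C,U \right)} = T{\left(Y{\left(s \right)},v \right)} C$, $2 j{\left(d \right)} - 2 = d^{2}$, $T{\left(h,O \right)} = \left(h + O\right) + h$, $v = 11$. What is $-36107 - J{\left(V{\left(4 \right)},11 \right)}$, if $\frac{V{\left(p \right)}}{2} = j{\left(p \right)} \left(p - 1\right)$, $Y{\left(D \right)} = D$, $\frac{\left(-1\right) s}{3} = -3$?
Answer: $-37673$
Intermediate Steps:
$s = 9$ ($s = \left(-3\right) \left(-3\right) = 9$)
$T{\left(h,O \right)} = O + 2 h$ ($T{\left(h,O \right)} = \left(O + h\right) + h = O + 2 h$)
$j{\left(d \right)} = 1 + \frac{d^{2}}{2}$
$V{\left(p \right)} = 2 \left(1 + \frac{p^{2}}{2}\right) \left(-1 + p\right)$ ($V{\left(p \right)} = 2 \left(1 + \frac{p^{2}}{2}\right) \left(p - 1\right) = 2 \left(1 + \frac{p^{2}}{2}\right) \left(-1 + p\right)$)
$J{\left(C,U \right)} = 29 C$ ($J{\left(C,U \right)} = \left(11 + 2 \cdot 9\right) C = \left(11 + 18\right) C = 29 C$)
$-36107 - J{\left(V{\left(4 \right)},11 \right)} = -36107 - 29 \left(-1 + 4\right) \left(2 + 4^{2}\right) = -36107 - 29 \cdot 3 \left(2 + 16\right) = -36107 - 29 \cdot 3 \cdot 18 = -36107 - 29 \cdot 54 = -36107 - 1566 = -37673$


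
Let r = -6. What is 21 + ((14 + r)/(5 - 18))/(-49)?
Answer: 13385/637 ≈ 21.013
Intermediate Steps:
21 + ((14 + r)/(5 - 18))/(-49) = 21 + ((14 - 6)/(5 - 18))/(-49) = 21 - 8/(49*(-13)) = 21 - 8*(-1)/(49*13) = 21 - 1/49*(-8/13) = 21 + 8/637 = 13385/637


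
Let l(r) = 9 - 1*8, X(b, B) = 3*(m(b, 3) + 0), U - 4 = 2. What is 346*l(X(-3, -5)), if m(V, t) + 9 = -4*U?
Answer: 346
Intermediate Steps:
U = 6 (U = 4 + 2 = 6)
m(V, t) = -33 (m(V, t) = -9 - 4*6 = -9 - 24 = -33)
X(b, B) = -99 (X(b, B) = 3*(-33 + 0) = 3*(-33) = -99)
l(r) = 1 (l(r) = 9 - 8 = 1)
346*l(X(-3, -5)) = 346*1 = 346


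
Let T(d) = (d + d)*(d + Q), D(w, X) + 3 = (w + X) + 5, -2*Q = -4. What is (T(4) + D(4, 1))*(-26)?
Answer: -1430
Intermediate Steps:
Q = 2 (Q = -½*(-4) = 2)
D(w, X) = 2 + X + w (D(w, X) = -3 + ((w + X) + 5) = -3 + ((X + w) + 5) = -3 + (5 + X + w) = 2 + X + w)
T(d) = 2*d*(2 + d) (T(d) = (d + d)*(d + 2) = (2*d)*(2 + d) = 2*d*(2 + d))
(T(4) + D(4, 1))*(-26) = (2*4*(2 + 4) + (2 + 1 + 4))*(-26) = (2*4*6 + 7)*(-26) = (48 + 7)*(-26) = 55*(-26) = -1430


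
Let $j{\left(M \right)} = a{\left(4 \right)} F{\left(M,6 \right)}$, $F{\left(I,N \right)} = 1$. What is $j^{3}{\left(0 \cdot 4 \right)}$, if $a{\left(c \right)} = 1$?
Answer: $1$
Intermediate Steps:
$j{\left(M \right)} = 1$ ($j{\left(M \right)} = 1 \cdot 1 = 1$)
$j^{3}{\left(0 \cdot 4 \right)} = 1^{3} = 1$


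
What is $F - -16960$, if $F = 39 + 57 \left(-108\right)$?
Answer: $10843$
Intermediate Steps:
$F = -6117$ ($F = 39 - 6156 = -6117$)
$F - -16960 = -6117 - -16960 = -6117 + 16960 = 10843$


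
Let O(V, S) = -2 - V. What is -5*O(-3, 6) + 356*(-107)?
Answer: -38097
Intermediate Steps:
-5*O(-3, 6) + 356*(-107) = -5*(-2 - 1*(-3)) + 356*(-107) = -5*(-2 + 3) - 38092 = -5*1 - 38092 = -5 - 38092 = -38097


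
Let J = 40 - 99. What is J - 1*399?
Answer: -458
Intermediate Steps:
J = -59
J - 1*399 = -59 - 1*399 = -59 - 399 = -458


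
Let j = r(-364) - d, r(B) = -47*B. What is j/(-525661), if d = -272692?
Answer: -289800/525661 ≈ -0.55131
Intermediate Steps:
j = 289800 (j = -47*(-364) - 1*(-272692) = 17108 + 272692 = 289800)
j/(-525661) = 289800/(-525661) = 289800*(-1/525661) = -289800/525661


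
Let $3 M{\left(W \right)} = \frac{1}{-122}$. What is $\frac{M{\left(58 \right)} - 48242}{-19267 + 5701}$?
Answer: $\frac{17656573}{4965156} \approx 3.5561$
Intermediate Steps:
$M{\left(W \right)} = - \frac{1}{366}$ ($M{\left(W \right)} = \frac{1}{3 \left(-122\right)} = \frac{1}{3} \left(- \frac{1}{122}\right) = - \frac{1}{366}$)
$\frac{M{\left(58 \right)} - 48242}{-19267 + 5701} = \frac{- \frac{1}{366} - 48242}{-19267 + 5701} = - \frac{17656573}{366 \left(-13566\right)} = \left(- \frac{17656573}{366}\right) \left(- \frac{1}{13566}\right) = \frac{17656573}{4965156}$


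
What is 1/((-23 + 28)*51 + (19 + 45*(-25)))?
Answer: -1/851 ≈ -0.0011751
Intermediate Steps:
1/((-23 + 28)*51 + (19 + 45*(-25))) = 1/(5*51 + (19 - 1125)) = 1/(255 - 1106) = 1/(-851) = -1/851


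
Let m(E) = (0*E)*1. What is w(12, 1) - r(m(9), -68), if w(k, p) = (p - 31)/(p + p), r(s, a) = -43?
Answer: 28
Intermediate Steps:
m(E) = 0 (m(E) = 0*1 = 0)
w(k, p) = (-31 + p)/(2*p) (w(k, p) = (-31 + p)/((2*p)) = (-31 + p)*(1/(2*p)) = (-31 + p)/(2*p))
w(12, 1) - r(m(9), -68) = (1/2)*(-31 + 1)/1 - 1*(-43) = (1/2)*1*(-30) + 43 = -15 + 43 = 28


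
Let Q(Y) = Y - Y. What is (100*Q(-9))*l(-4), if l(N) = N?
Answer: 0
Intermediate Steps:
Q(Y) = 0
(100*Q(-9))*l(-4) = (100*0)*(-4) = 0*(-4) = 0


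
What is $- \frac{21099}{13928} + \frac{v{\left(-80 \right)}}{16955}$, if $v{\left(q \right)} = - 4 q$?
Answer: $- \frac{70655317}{47229848} \approx -1.496$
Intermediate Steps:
$- \frac{21099}{13928} + \frac{v{\left(-80 \right)}}{16955} = - \frac{21099}{13928} + \frac{\left(-4\right) \left(-80\right)}{16955} = \left(-21099\right) \frac{1}{13928} + 320 \cdot \frac{1}{16955} = - \frac{21099}{13928} + \frac{64}{3391} = - \frac{70655317}{47229848}$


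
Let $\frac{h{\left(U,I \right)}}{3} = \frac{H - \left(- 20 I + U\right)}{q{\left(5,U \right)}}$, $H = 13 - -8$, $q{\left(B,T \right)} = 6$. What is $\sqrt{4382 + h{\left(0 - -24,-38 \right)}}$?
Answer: $\frac{3 \sqrt{1778}}{2} \approx 63.25$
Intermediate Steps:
$H = 21$ ($H = 13 + 8 = 21$)
$h{\left(U,I \right)} = \frac{21}{2} + 10 I - \frac{U}{2}$ ($h{\left(U,I \right)} = 3 \frac{21 - \left(- 20 I + U\right)}{6} = 3 \left(21 - \left(U - 20 I\right)\right) \frac{1}{6} = 3 \left(21 + \left(- U + 20 I\right)\right) \frac{1}{6} = 3 \left(21 - U + 20 I\right) \frac{1}{6} = 3 \left(\frac{7}{2} - \frac{U}{6} + \frac{10 I}{3}\right) = \frac{21}{2} + 10 I - \frac{U}{2}$)
$\sqrt{4382 + h{\left(0 - -24,-38 \right)}} = \sqrt{4382 + \left(\frac{21}{2} + 10 \left(-38\right) - \frac{0 - -24}{2}\right)} = \sqrt{4382 - \left(\frac{739}{2} + \frac{0 + 24}{2}\right)} = \sqrt{4382 - \frac{763}{2}} = \sqrt{\frac{8001}{2}} = \frac{3 \sqrt{1778}}{2}$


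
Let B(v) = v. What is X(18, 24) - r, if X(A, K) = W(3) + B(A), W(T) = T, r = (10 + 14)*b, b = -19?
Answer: 477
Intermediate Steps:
r = -456 (r = (10 + 14)*(-19) = 24*(-19) = -456)
X(A, K) = 3 + A
X(18, 24) - r = (3 + 18) - 1*(-456) = 21 + 456 = 477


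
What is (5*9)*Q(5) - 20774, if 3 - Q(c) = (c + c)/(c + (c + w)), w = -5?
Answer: -20729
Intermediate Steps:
Q(c) = 3 - 2*c/(-5 + 2*c) (Q(c) = 3 - (c + c)/(c + (c - 5)) = 3 - 2*c/(c + (-5 + c)) = 3 - 2*c/(-5 + 2*c))
(5*9)*Q(5) - 20774 = (5*9)*((-15 + 4*5)/(-5 + 2*5)) - 20774 = 45*((-15 + 20)/(-5 + 10)) - 20774 = 45*(5/5) - 20774 = 45*((⅕)*5) - 20774 = 45*1 - 20774 = 45 - 20774 = -20729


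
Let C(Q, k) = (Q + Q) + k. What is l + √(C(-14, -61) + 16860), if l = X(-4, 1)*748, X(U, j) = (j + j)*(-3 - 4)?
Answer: -10472 + √16771 ≈ -10343.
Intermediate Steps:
C(Q, k) = k + 2*Q (C(Q, k) = 2*Q + k = k + 2*Q)
X(U, j) = -14*j (X(U, j) = (2*j)*(-7) = -14*j)
l = -10472 (l = -14*1*748 = -14*748 = -10472)
l + √(C(-14, -61) + 16860) = -10472 + √((-61 + 2*(-14)) + 16860) = -10472 + √((-61 - 28) + 16860) = -10472 + √(-89 + 16860) = -10472 + √16771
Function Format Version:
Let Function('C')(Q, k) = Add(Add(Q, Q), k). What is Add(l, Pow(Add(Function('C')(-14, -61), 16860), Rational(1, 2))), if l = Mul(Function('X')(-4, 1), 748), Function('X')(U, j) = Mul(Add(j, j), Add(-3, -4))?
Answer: Add(-10472, Pow(16771, Rational(1, 2))) ≈ -10343.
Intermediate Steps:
Function('C')(Q, k) = Add(k, Mul(2, Q)) (Function('C')(Q, k) = Add(Mul(2, Q), k) = Add(k, Mul(2, Q)))
Function('X')(U, j) = Mul(-14, j) (Function('X')(U, j) = Mul(Mul(2, j), -7) = Mul(-14, j))
l = -10472 (l = Mul(Mul(-14, 1), 748) = Mul(-14, 748) = -10472)
Add(l, Pow(Add(Function('C')(-14, -61), 16860), Rational(1, 2))) = Add(-10472, Pow(Add(Add(-61, Mul(2, -14)), 16860), Rational(1, 2))) = Add(-10472, Pow(Add(Add(-61, -28), 16860), Rational(1, 2))) = Add(-10472, Pow(Add(-89, 16860), Rational(1, 2))) = Add(-10472, Pow(16771, Rational(1, 2)))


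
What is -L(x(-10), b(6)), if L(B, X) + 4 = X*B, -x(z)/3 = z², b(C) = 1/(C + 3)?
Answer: 112/3 ≈ 37.333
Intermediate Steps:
b(C) = 1/(3 + C)
x(z) = -3*z²
L(B, X) = -4 + B*X (L(B, X) = -4 + X*B = -4 + B*X)
-L(x(-10), b(6)) = -(-4 + (-3*(-10)²)/(3 + 6)) = -(-4 - 3*100/9) = -(-4 - 300*⅑) = -(-4 - 100/3) = -1*(-112/3) = 112/3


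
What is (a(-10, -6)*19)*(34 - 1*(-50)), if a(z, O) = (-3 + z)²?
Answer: 269724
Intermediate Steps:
(a(-10, -6)*19)*(34 - 1*(-50)) = ((-3 - 10)²*19)*(34 - 1*(-50)) = ((-13)²*19)*(34 + 50) = (169*19)*84 = 3211*84 = 269724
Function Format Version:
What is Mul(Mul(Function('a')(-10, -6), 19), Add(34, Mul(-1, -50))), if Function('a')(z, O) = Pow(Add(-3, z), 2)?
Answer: 269724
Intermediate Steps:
Mul(Mul(Function('a')(-10, -6), 19), Add(34, Mul(-1, -50))) = Mul(Mul(Pow(Add(-3, -10), 2), 19), Add(34, Mul(-1, -50))) = Mul(Mul(Pow(-13, 2), 19), Add(34, 50)) = Mul(Mul(169, 19), 84) = Mul(3211, 84) = 269724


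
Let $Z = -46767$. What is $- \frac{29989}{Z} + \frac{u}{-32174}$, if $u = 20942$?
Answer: $- \frac{7264214}{752340729} \approx -0.0096555$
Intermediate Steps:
$- \frac{29989}{Z} + \frac{u}{-32174} = - \frac{29989}{-46767} + \frac{20942}{-32174} = \left(-29989\right) \left(- \frac{1}{46767}\right) + 20942 \left(- \frac{1}{32174}\right) = \frac{29989}{46767} - \frac{10471}{16087} = - \frac{7264214}{752340729}$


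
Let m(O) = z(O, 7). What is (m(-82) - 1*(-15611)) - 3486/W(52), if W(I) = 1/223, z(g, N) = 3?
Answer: -761764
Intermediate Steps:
m(O) = 3
W(I) = 1/223
(m(-82) - 1*(-15611)) - 3486/W(52) = (3 - 1*(-15611)) - 3486/1/223 = (3 + 15611) - 3486*223 = 15614 - 1*777378 = 15614 - 777378 = -761764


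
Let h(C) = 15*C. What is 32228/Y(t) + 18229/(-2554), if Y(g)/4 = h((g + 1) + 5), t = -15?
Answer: -23038493/344790 ≈ -66.819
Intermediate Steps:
Y(g) = 360 + 60*g (Y(g) = 4*(15*((g + 1) + 5)) = 4*(15*((1 + g) + 5)) = 4*(15*(6 + g)) = 4*(90 + 15*g) = 360 + 60*g)
32228/Y(t) + 18229/(-2554) = 32228/(360 + 60*(-15)) + 18229/(-2554) = 32228/(360 - 900) + 18229*(-1/2554) = 32228/(-540) - 18229/2554 = 32228*(-1/540) - 18229/2554 = -8057/135 - 18229/2554 = -23038493/344790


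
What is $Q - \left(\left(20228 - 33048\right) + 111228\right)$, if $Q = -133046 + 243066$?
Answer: $11612$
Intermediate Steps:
$Q = 110020$
$Q - \left(\left(20228 - 33048\right) + 111228\right) = 110020 - \left(\left(20228 - 33048\right) + 111228\right) = 110020 - \left(-12820 + 111228\right) = 110020 - 98408 = 11612$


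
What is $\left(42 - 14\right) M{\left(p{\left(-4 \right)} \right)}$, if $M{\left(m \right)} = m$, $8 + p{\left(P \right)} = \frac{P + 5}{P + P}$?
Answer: $- \frac{455}{2} \approx -227.5$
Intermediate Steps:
$p{\left(P \right)} = -8 + \frac{5 + P}{2 P}$ ($p{\left(P \right)} = -8 + \frac{P + 5}{P + P} = -8 + \frac{5 + P}{2 P}$)
$\left(42 - 14\right) M{\left(p{\left(-4 \right)} \right)} = \left(42 - 14\right) \frac{5 \left(1 - -12\right)}{2 \left(-4\right)} = 28 \cdot \frac{5}{2} \left(- \frac{1}{4}\right) \left(1 + 12\right) = 28 \cdot \frac{5}{2} \left(- \frac{1}{4}\right) 13 = 28 \left(- \frac{65}{8}\right) = - \frac{455}{2}$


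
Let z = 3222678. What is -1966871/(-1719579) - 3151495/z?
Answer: 306449093311/1847216470854 ≈ 0.16590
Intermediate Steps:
-1966871/(-1719579) - 3151495/z = -1966871/(-1719579) - 3151495/3222678 = -1966871*(-1/1719579) - 3151495*1/3222678 = 1966871/1719579 - 3151495/3222678 = 306449093311/1847216470854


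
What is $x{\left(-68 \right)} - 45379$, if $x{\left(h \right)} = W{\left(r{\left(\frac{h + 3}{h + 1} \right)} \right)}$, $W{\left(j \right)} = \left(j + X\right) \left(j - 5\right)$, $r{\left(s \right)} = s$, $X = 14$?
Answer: $- \frac{203977141}{4489} \approx -45439.0$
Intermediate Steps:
$W{\left(j \right)} = \left(-5 + j\right) \left(14 + j\right)$ ($W{\left(j \right)} = \left(j + 14\right) \left(j - 5\right) = \left(14 + j\right) \left(-5 + j\right) = \left(-5 + j\right) \left(14 + j\right)$)
$x{\left(h \right)} = -70 + \frac{\left(3 + h\right)^{2}}{\left(1 + h\right)^{2}} + \frac{9 \left(3 + h\right)}{1 + h}$ ($x{\left(h \right)} = -70 + \left(\frac{h + 3}{h + 1}\right)^{2} + 9 \frac{h + 3}{h + 1} = -70 + \left(\frac{3 + h}{1 + h}\right)^{2} + 9 \frac{3 + h}{1 + h} = -70 + \frac{\left(3 + h\right)^{2}}{\left(1 + h\right)^{2}} + \frac{9 \left(3 + h\right)}{1 + h}$)
$x{\left(-68 \right)} - 45379 = \frac{2 \left(-17 - -3332 - 30 \left(-68\right)^{2}\right)}{1 + \left(-68\right)^{2} + 2 \left(-68\right)} - 45379 = \frac{2 \left(-17 + 3332 - 138720\right)}{1 + 4624 - 136} - 45379 = \frac{2 \left(-17 + 3332 - 138720\right)}{4489} - 45379 = 2 \cdot \frac{1}{4489} \left(-135405\right) - 45379 = - \frac{270810}{4489} - 45379 = - \frac{203977141}{4489}$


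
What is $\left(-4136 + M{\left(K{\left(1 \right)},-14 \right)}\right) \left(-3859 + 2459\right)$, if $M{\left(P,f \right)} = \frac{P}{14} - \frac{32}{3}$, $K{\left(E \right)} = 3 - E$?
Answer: $\frac{17415400}{3} \approx 5.8051 \cdot 10^{6}$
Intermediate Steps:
$M{\left(P,f \right)} = - \frac{32}{3} + \frac{P}{14}$ ($M{\left(P,f \right)} = P \frac{1}{14} - \frac{32}{3} = \frac{P}{14} - \frac{32}{3} = - \frac{32}{3} + \frac{P}{14}$)
$\left(-4136 + M{\left(K{\left(1 \right)},-14 \right)}\right) \left(-3859 + 2459\right) = \left(-4136 - \left(\frac{32}{3} - \frac{3 - 1}{14}\right)\right) \left(-3859 + 2459\right) = \left(-4136 - \left(\frac{32}{3} - \frac{3 - 1}{14}\right)\right) \left(-1400\right) = \left(-4136 + \left(- \frac{32}{3} + \frac{1}{14} \cdot 2\right)\right) \left(-1400\right) = \left(-4136 + \left(- \frac{32}{3} + \frac{1}{7}\right)\right) \left(-1400\right) = \left(-4136 - \frac{221}{21}\right) \left(-1400\right) = \left(- \frac{87077}{21}\right) \left(-1400\right) = \frac{17415400}{3}$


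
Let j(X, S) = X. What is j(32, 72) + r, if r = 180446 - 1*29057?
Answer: 151421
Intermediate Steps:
r = 151389 (r = 180446 - 29057 = 151389)
j(32, 72) + r = 32 + 151389 = 151421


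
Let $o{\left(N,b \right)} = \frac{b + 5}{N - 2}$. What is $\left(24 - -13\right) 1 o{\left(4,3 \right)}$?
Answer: $148$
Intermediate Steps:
$o{\left(N,b \right)} = \frac{5 + b}{-2 + N}$
$\left(24 - -13\right) 1 o{\left(4,3 \right)} = \left(24 - -13\right) 1 \frac{5 + 3}{-2 + 4} = \left(24 + 13\right) 1 \cdot \frac{1}{2} \cdot 8 = 37 \cdot 1 \cdot \frac{1}{2} \cdot 8 = 37 \cdot 4 = 148$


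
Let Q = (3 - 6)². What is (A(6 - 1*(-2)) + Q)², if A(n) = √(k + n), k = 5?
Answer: (9 + √13)² ≈ 158.90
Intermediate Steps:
Q = 9 (Q = (-3)² = 9)
A(n) = √(5 + n)
(A(6 - 1*(-2)) + Q)² = (√(5 + (6 - 1*(-2))) + 9)² = (√(5 + (6 + 2)) + 9)² = (√(5 + 8) + 9)² = (√13 + 9)² = (9 + √13)²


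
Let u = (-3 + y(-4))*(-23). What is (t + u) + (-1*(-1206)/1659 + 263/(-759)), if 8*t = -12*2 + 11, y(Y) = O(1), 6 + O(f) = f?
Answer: 613659125/3357816 ≈ 182.76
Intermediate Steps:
O(f) = -6 + f
y(Y) = -5 (y(Y) = -6 + 1 = -5)
u = 184 (u = (-3 - 5)*(-23) = -8*(-23) = 184)
t = -13/8 (t = (-12*2 + 11)/8 = (-24 + 11)/8 = (⅛)*(-13) = -13/8 ≈ -1.6250)
(t + u) + (-1*(-1206)/1659 + 263/(-759)) = (-13/8 + 184) + (-1*(-1206)/1659 + 263/(-759)) = 1459/8 + (1206*(1/1659) + 263*(-1/759)) = 1459/8 + (402/553 - 263/759) = 1459/8 + 159679/419727 = 613659125/3357816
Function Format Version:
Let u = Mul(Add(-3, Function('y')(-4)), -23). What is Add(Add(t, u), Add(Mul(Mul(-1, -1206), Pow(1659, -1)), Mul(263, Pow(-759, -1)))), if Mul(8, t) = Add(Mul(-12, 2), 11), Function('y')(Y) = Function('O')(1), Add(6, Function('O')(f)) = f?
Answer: Rational(613659125, 3357816) ≈ 182.76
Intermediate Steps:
Function('O')(f) = Add(-6, f)
Function('y')(Y) = -5 (Function('y')(Y) = Add(-6, 1) = -5)
u = 184 (u = Mul(Add(-3, -5), -23) = Mul(-8, -23) = 184)
t = Rational(-13, 8) (t = Mul(Rational(1, 8), Add(Mul(-12, 2), 11)) = Mul(Rational(1, 8), Add(-24, 11)) = Mul(Rational(1, 8), -13) = Rational(-13, 8) ≈ -1.6250)
Add(Add(t, u), Add(Mul(Mul(-1, -1206), Pow(1659, -1)), Mul(263, Pow(-759, -1)))) = Add(Add(Rational(-13, 8), 184), Add(Mul(Mul(-1, -1206), Pow(1659, -1)), Mul(263, Pow(-759, -1)))) = Add(Rational(1459, 8), Add(Mul(1206, Rational(1, 1659)), Mul(263, Rational(-1, 759)))) = Add(Rational(1459, 8), Add(Rational(402, 553), Rational(-263, 759))) = Add(Rational(1459, 8), Rational(159679, 419727)) = Rational(613659125, 3357816)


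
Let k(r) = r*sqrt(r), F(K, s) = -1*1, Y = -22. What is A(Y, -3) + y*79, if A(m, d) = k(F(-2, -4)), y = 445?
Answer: 35155 - I ≈ 35155.0 - 1.0*I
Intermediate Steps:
F(K, s) = -1
k(r) = r**(3/2)
A(m, d) = -I (A(m, d) = (-1)**(3/2) = -I)
A(Y, -3) + y*79 = -I + 445*79 = -I + 35155 = 35155 - I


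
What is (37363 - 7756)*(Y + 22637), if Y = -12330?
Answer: 305159349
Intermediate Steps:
(37363 - 7756)*(Y + 22637) = (37363 - 7756)*(-12330 + 22637) = 29607*10307 = 305159349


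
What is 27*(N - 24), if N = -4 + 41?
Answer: 351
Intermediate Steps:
N = 37
27*(N - 24) = 27*(37 - 24) = 27*13 = 351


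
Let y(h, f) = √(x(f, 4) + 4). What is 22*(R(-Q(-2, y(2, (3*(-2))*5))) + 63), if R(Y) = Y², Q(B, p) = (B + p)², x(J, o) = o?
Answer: 7370 - 4224*√2 ≈ 1396.4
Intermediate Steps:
y(h, f) = 2*√2 (y(h, f) = √(4 + 4) = √8 = 2*√2)
22*(R(-Q(-2, y(2, (3*(-2))*5))) + 63) = 22*((-(-2 + 2*√2)²)² + 63) = 22*((-2 + 2*√2)⁴ + 63) = 22*(63 + (-2 + 2*√2)⁴) = 1386 + 22*(-2 + 2*√2)⁴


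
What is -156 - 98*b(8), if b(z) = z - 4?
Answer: -548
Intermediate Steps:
b(z) = -4 + z
-156 - 98*b(8) = -156 - 98*(-4 + 8) = -156 - 98*4 = -156 - 392 = -548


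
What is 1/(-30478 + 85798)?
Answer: 1/55320 ≈ 1.8077e-5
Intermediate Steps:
1/(-30478 + 85798) = 1/55320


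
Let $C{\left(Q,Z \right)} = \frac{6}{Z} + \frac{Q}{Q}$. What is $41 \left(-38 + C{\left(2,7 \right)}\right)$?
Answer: $- \frac{10373}{7} \approx -1481.9$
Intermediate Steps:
$C{\left(Q,Z \right)} = 1 + \frac{6}{Z}$ ($C{\left(Q,Z \right)} = \frac{6}{Z} + 1 = 1 + \frac{6}{Z}$)
$41 \left(-38 + C{\left(2,7 \right)}\right) = 41 \left(-38 + \frac{6 + 7}{7}\right) = 41 \left(-38 + \frac{1}{7} \cdot 13\right) = 41 \left(-38 + \frac{13}{7}\right) = 41 \left(- \frac{253}{7}\right) = - \frac{10373}{7}$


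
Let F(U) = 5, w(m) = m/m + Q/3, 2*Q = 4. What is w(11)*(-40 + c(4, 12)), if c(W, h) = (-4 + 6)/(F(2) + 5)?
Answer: -199/3 ≈ -66.333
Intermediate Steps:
Q = 2 (Q = (½)*4 = 2)
w(m) = 5/3 (w(m) = m/m + 2/3 = 1 + 2*(⅓) = 1 + ⅔ = 5/3)
c(W, h) = ⅕ (c(W, h) = (-4 + 6)/(5 + 5) = 2/10 = 2*(⅒) = ⅕)
w(11)*(-40 + c(4, 12)) = 5*(-40 + ⅕)/3 = (5/3)*(-199/5) = -199/3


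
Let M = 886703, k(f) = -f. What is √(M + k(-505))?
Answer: 2*√221802 ≈ 941.92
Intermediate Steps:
√(M + k(-505)) = √(886703 - 1*(-505)) = √(886703 + 505) = √887208 = 2*√221802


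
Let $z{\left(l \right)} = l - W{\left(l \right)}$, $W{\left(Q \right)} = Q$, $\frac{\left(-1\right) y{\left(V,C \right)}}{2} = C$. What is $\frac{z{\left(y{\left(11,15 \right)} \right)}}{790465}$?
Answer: $0$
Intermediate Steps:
$y{\left(V,C \right)} = - 2 C$
$z{\left(l \right)} = 0$ ($z{\left(l \right)} = l - l = 0$)
$\frac{z{\left(y{\left(11,15 \right)} \right)}}{790465} = \frac{0}{790465} = 0 \cdot \frac{1}{790465} = 0$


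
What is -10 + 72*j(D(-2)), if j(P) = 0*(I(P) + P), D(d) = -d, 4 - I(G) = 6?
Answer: -10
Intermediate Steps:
I(G) = -2 (I(G) = 4 - 1*6 = 4 - 6 = -2)
j(P) = 0 (j(P) = 0*(-2 + P) = 0)
-10 + 72*j(D(-2)) = -10 + 72*0 = -10 + 0 = -10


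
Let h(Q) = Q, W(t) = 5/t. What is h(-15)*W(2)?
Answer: -75/2 ≈ -37.500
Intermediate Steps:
h(-15)*W(2) = -75/2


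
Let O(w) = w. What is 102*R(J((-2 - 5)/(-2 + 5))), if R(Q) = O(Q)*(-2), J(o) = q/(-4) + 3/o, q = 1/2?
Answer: 4029/14 ≈ 287.79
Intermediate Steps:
q = 1/2 ≈ 0.50000
J(o) = -1/8 + 3/o (J(o) = (1/2)/(-4) + 3/o = (1/2)*(-1/4) + 3/o = -1/8 + 3/o)
R(Q) = -2*Q (R(Q) = Q*(-2) = -2*Q)
102*R(J((-2 - 5)/(-2 + 5))) = 102*(-(24 - (-2 - 5)/(-2 + 5))/(4*((-2 - 5)/(-2 + 5)))) = 102*(-(24 - (-7)/3)/(4*((-7/3)))) = 102*(-(24 - (-7)/3)/(4*((-7*1/3)))) = 102*(-(24 - 1*(-7/3))/(4*(-7/3))) = 102*(-(-3)*(24 + 7/3)/(4*7)) = 102*(-(-3)*79/(4*7*3)) = 102*(-2*(-79/56)) = 102*(79/28) = 4029/14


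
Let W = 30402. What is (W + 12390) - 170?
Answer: 42622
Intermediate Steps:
(W + 12390) - 170 = (30402 + 12390) - 170 = 42792 - 170 = 42622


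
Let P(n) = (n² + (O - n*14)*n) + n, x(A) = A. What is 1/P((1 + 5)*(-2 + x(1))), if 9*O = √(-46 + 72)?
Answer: -2133/1010990 + 3*√26/1010990 ≈ -0.0020947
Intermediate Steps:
O = √26/9 (O = √(-46 + 72)/9 = √26/9 ≈ 0.56656)
P(n) = n + n² + n*(-14*n + √26/9) (P(n) = (n² + (√26/9 - n*14)*n) + n = (n² + (√26/9 - 14*n)*n) + n = (n² + (-14*n + √26/9)*n) + n = (n² + n*(-14*n + √26/9)) + n = n + n² + n*(-14*n + √26/9))
1/P((1 + 5)*(-2 + x(1))) = 1/(((1 + 5)*(-2 + 1))*(9 + √26 - 117*(1 + 5)*(-2 + 1))/9) = 1/((6*(-1))*(9 + √26 - 702*(-1))/9) = 1/((⅑)*(-6)*(9 + √26 - 117*(-6))) = 1/((⅑)*(-6)*(9 + √26 + 702)) = 1/((⅑)*(-6)*(711 + √26)) = 1/(-474 - 2*√26/3)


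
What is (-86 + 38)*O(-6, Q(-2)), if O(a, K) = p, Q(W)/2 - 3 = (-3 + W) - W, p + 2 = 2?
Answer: 0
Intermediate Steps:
p = 0 (p = -2 + 2 = 0)
Q(W) = 0 (Q(W) = 6 + 2*((-3 + W) - W) = 6 + 2*(-3) = 6 - 6 = 0)
O(a, K) = 0
(-86 + 38)*O(-6, Q(-2)) = (-86 + 38)*0 = -48*0 = 0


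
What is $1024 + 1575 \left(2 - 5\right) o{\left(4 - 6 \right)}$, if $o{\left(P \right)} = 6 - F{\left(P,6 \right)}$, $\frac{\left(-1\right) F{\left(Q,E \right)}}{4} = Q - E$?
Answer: $123874$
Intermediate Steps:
$F{\left(Q,E \right)} = - 4 Q + 4 E$ ($F{\left(Q,E \right)} = - 4 \left(Q - E\right) = - 4 Q + 4 E$)
$o{\left(P \right)} = -18 + 4 P$ ($o{\left(P \right)} = 6 - \left(- 4 P + 4 \cdot 6\right) = 6 - \left(- 4 P + 24\right) = 6 - \left(24 - 4 P\right) = 6 + \left(-24 + 4 P\right) = -18 + 4 P$)
$1024 + 1575 \left(2 - 5\right) o{\left(4 - 6 \right)} = 1024 + 1575 \left(2 - 5\right) \left(-18 + 4 \left(4 - 6\right)\right) = 1024 + 1575 \left(- 3 \left(-18 + 4 \left(4 - 6\right)\right)\right) = 1024 + 1575 \left(- 3 \left(-18 + 4 \left(-2\right)\right)\right) = 1024 + 1575 \left(- 3 \left(-18 - 8\right)\right) = 1024 + 1575 \left(\left(-3\right) \left(-26\right)\right) = 1024 + 1575 \cdot 78 = 1024 + 122850 = 123874$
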